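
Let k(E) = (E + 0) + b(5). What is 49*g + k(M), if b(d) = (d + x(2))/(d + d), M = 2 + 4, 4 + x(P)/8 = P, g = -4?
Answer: -1911/10 ≈ -191.10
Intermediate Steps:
x(P) = -32 + 8*P
M = 6
b(d) = (-16 + d)/(2*d) (b(d) = (d + (-32 + 8*2))/(d + d) = (d + (-32 + 16))/((2*d)) = (d - 16)*(1/(2*d)) = (-16 + d)*(1/(2*d)) = (-16 + d)/(2*d))
k(E) = -11/10 + E (k(E) = (E + 0) + (½)*(-16 + 5)/5 = E + (½)*(⅕)*(-11) = E - 11/10 = -11/10 + E)
49*g + k(M) = 49*(-4) + (-11/10 + 6) = -196 + 49/10 = -1911/10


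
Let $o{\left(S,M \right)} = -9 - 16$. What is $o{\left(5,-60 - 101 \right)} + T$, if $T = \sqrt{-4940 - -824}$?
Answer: $-25 + 14 i \sqrt{21} \approx -25.0 + 64.156 i$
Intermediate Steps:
$o{\left(S,M \right)} = -25$ ($o{\left(S,M \right)} = -9 - 16 = -25$)
$T = 14 i \sqrt{21}$ ($T = \sqrt{-4940 + 824} = \sqrt{-4116} = 14 i \sqrt{21} \approx 64.156 i$)
$o{\left(5,-60 - 101 \right)} + T = -25 + 14 i \sqrt{21}$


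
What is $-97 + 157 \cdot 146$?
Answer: $22825$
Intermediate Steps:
$-97 + 157 \cdot 146 = -97 + 22922 = 22825$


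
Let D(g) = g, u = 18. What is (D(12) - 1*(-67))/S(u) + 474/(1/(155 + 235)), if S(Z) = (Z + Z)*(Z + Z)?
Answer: 239578639/1296 ≈ 1.8486e+5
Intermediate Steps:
S(Z) = 4*Z**2 (S(Z) = (2*Z)*(2*Z) = 4*Z**2)
(D(12) - 1*(-67))/S(u) + 474/(1/(155 + 235)) = (12 - 1*(-67))/((4*18**2)) + 474/(1/(155 + 235)) = (12 + 67)/((4*324)) + 474/(1/390) = 79/1296 + 474/(1/390) = 79*(1/1296) + 474*390 = 79/1296 + 184860 = 239578639/1296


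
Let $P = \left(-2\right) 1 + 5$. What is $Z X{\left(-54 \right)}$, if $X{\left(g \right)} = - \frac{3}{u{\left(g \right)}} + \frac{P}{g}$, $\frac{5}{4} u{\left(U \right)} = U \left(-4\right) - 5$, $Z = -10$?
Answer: $\frac{2785}{3798} \approx 0.73328$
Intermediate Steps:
$P = 3$ ($P = -2 + 5 = 3$)
$u{\left(U \right)} = -4 - \frac{16 U}{5}$ ($u{\left(U \right)} = \frac{4 \left(U \left(-4\right) - 5\right)}{5} = \frac{4 \left(- 4 U - 5\right)}{5} = \frac{4 \left(-5 - 4 U\right)}{5} = -4 - \frac{16 U}{5}$)
$X{\left(g \right)} = - \frac{3}{-4 - \frac{16 g}{5}} + \frac{3}{g}$
$Z X{\left(-54 \right)} = - 10 \frac{3 \left(20 + 21 \left(-54\right)\right)}{4 \left(-54\right) \left(5 + 4 \left(-54\right)\right)} = - 10 \cdot \frac{3}{4} \left(- \frac{1}{54}\right) \frac{1}{5 - 216} \left(20 - 1134\right) = - 10 \cdot \frac{3}{4} \left(- \frac{1}{54}\right) \frac{1}{-211} \left(-1114\right) = - 10 \cdot \frac{3}{4} \left(- \frac{1}{54}\right) \left(- \frac{1}{211}\right) \left(-1114\right) = \left(-10\right) \left(- \frac{557}{7596}\right) = \frac{2785}{3798}$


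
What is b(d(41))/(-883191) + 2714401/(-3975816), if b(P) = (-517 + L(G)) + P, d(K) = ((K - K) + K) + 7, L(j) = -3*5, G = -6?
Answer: -266156693183/390156100984 ≈ -0.68218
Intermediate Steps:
L(j) = -15
d(K) = 7 + K (d(K) = (0 + K) + 7 = K + 7 = 7 + K)
b(P) = -532 + P (b(P) = (-517 - 15) + P = -532 + P)
b(d(41))/(-883191) + 2714401/(-3975816) = (-532 + (7 + 41))/(-883191) + 2714401/(-3975816) = (-532 + 48)*(-1/883191) + 2714401*(-1/3975816) = -484*(-1/883191) - 2714401/3975816 = 484/883191 - 2714401/3975816 = -266156693183/390156100984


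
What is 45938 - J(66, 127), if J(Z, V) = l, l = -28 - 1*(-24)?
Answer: 45942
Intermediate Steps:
l = -4 (l = -28 + 24 = -4)
J(Z, V) = -4
45938 - J(66, 127) = 45938 - 1*(-4) = 45938 + 4 = 45942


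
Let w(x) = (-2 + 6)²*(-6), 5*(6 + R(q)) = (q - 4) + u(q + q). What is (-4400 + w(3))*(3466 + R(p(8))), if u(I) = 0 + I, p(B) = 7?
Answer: -77857232/5 ≈ -1.5571e+7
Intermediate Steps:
u(I) = I
R(q) = -34/5 + 3*q/5 (R(q) = -6 + ((q - 4) + (q + q))/5 = -6 + ((-4 + q) + 2*q)/5 = -6 + (-4 + 3*q)/5 = -6 + (-⅘ + 3*q/5) = -34/5 + 3*q/5)
w(x) = -96 (w(x) = 4²*(-6) = 16*(-6) = -96)
(-4400 + w(3))*(3466 + R(p(8))) = (-4400 - 96)*(3466 + (-34/5 + (⅗)*7)) = -4496*(3466 + (-34/5 + 21/5)) = -4496*(3466 - 13/5) = -4496*17317/5 = -77857232/5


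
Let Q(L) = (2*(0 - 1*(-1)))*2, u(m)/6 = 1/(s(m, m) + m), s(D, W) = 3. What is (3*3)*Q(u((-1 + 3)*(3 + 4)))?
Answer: 36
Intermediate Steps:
u(m) = 6/(3 + m)
Q(L) = 4 (Q(L) = (2*(0 + 1))*2 = (2*1)*2 = 2*2 = 4)
(3*3)*Q(u((-1 + 3)*(3 + 4))) = (3*3)*4 = 9*4 = 36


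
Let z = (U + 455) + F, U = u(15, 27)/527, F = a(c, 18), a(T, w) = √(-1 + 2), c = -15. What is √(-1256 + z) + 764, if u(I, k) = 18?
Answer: 764 + I*√222173714/527 ≈ 764.0 + 28.284*I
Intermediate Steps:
a(T, w) = 1 (a(T, w) = √1 = 1)
F = 1
U = 18/527 ≈ 0.034156
z = 240330/527 (z = (18/527 + 455) + 1 = 239803/527 + 1 = 240330/527 ≈ 456.03)
√(-1256 + z) + 764 = √(-1256 + 240330/527) + 764 = √(-421582/527) + 764 = I*√222173714/527 + 764 = 764 + I*√222173714/527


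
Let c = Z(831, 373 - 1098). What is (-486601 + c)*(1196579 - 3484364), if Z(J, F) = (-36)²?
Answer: 1110273499425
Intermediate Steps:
Z(J, F) = 1296
c = 1296
(-486601 + c)*(1196579 - 3484364) = (-486601 + 1296)*(1196579 - 3484364) = -485305*(-2287785) = 1110273499425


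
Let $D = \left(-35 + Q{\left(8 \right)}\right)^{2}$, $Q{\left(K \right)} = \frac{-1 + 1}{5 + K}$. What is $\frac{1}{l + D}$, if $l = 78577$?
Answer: $\frac{1}{79802} \approx 1.2531 \cdot 10^{-5}$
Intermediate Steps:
$Q{\left(K \right)} = 0$ ($Q{\left(K \right)} = \frac{0}{5 + K} = 0$)
$D = 1225$ ($D = \left(-35 + 0\right)^{2} = \left(-35\right)^{2} = 1225$)
$\frac{1}{l + D} = \frac{1}{78577 + 1225} = \frac{1}{79802}$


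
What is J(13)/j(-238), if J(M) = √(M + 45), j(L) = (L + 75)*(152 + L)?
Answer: √58/14018 ≈ 0.00054329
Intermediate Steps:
j(L) = (75 + L)*(152 + L)
J(M) = √(45 + M)
J(13)/j(-238) = √(45 + 13)/(11400 + (-238)² + 227*(-238)) = √58/(11400 + 56644 - 54026) = √58/14018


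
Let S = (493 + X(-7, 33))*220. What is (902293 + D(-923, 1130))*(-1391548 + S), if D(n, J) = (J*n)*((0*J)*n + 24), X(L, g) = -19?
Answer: 31061090726156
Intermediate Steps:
S = 104280 (S = (493 - 19)*220 = 474*220 = 104280)
D(n, J) = 24*J*n (D(n, J) = (J*n)*(0*n + 24) = (J*n)*(0 + 24) = (J*n)*24 = 24*J*n)
(902293 + D(-923, 1130))*(-1391548 + S) = (902293 + 24*1130*(-923))*(-1391548 + 104280) = (902293 - 25031760)*(-1287268) = -24129467*(-1287268) = 31061090726156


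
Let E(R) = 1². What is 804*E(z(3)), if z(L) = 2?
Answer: 804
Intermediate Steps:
E(R) = 1
804*E(z(3)) = 804*1 = 804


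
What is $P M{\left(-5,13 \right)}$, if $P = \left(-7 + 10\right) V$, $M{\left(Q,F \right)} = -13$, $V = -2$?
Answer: $78$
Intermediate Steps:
$P = -6$ ($P = \left(-7 + 10\right) \left(-2\right) = 3 \left(-2\right) = -6$)
$P M{\left(-5,13 \right)} = \left(-6\right) \left(-13\right) = 78$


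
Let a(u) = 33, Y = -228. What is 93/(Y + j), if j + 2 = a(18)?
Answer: -93/197 ≈ -0.47208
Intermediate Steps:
j = 31 (j = -2 + 33 = 31)
93/(Y + j) = 93/(-228 + 31) = 93/(-197) = 93*(-1/197) = -93/197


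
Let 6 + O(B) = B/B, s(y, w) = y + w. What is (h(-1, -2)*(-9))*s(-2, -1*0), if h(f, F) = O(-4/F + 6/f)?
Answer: -90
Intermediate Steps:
s(y, w) = w + y
O(B) = -5 (O(B) = -6 + B/B = -6 + 1 = -5)
h(f, F) = -5
(h(-1, -2)*(-9))*s(-2, -1*0) = (-5*(-9))*(-1*0 - 2) = 45*(0 - 2) = 45*(-2) = -90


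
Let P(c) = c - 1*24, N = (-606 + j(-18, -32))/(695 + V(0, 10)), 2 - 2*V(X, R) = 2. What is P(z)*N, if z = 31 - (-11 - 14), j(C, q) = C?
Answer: -19968/695 ≈ -28.731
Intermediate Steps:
V(X, R) = 0 (V(X, R) = 1 - ½*2 = 1 - 1 = 0)
N = -624/695 (N = (-606 - 18)/(695 + 0) = -624/695 ≈ -0.89784)
z = 56 (z = 31 - 1*(-25) = 31 + 25 = 56)
P(c) = -24 + c (P(c) = c - 24 = -24 + c)
P(z)*N = (-24 + 56)*(-624/695) = 32*(-624/695) = -19968/695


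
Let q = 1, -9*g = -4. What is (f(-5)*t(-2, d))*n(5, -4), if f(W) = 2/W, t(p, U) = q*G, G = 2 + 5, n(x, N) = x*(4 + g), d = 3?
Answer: -560/9 ≈ -62.222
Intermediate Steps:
g = 4/9 (g = -⅑*(-4) = 4/9 ≈ 0.44444)
n(x, N) = 40*x/9 (n(x, N) = x*(4 + 4/9) = x*(40/9) = 40*x/9)
G = 7
t(p, U) = 7 (t(p, U) = 1*7 = 7)
(f(-5)*t(-2, d))*n(5, -4) = ((2/(-5))*7)*((40/9)*5) = ((2*(-⅕))*7)*(200/9) = -⅖*7*(200/9) = -14/5*200/9 = -560/9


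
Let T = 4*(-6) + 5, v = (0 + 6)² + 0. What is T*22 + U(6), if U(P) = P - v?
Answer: -448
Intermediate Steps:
v = 36 (v = 6² + 0 = 36 + 0 = 36)
T = -19 (T = -24 + 5 = -19)
U(P) = -36 + P (U(P) = P - 1*36 = P - 36 = -36 + P)
T*22 + U(6) = -19*22 + (-36 + 6) = -418 - 30 = -448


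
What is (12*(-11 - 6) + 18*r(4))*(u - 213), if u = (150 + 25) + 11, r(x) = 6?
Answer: 2592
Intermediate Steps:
u = 186 (u = 175 + 11 = 186)
(12*(-11 - 6) + 18*r(4))*(u - 213) = (12*(-11 - 6) + 18*6)*(186 - 213) = (12*(-17) + 108)*(-27) = (-204 + 108)*(-27) = -96*(-27) = 2592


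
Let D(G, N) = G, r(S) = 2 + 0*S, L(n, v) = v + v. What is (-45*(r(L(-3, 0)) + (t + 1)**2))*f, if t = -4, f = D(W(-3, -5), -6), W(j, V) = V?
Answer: 2475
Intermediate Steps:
L(n, v) = 2*v
r(S) = 2 (r(S) = 2 + 0 = 2)
f = -5
(-45*(r(L(-3, 0)) + (t + 1)**2))*f = -45*(2 + (-4 + 1)**2)*(-5) = -45*(2 + (-3)**2)*(-5) = -45*(2 + 9)*(-5) = -45*11*(-5) = -495*(-5) = 2475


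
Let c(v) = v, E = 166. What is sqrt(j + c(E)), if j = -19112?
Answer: I*sqrt(18946) ≈ 137.64*I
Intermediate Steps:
sqrt(j + c(E)) = sqrt(-19112 + 166) = sqrt(-18946) = I*sqrt(18946)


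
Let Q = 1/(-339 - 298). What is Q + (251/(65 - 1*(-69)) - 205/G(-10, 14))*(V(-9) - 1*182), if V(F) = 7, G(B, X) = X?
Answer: 95374758/42679 ≈ 2234.7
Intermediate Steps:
Q = -1/637 (Q = 1/(-637) = -1/637 ≈ -0.0015699)
Q + (251/(65 - 1*(-69)) - 205/G(-10, 14))*(V(-9) - 1*182) = -1/637 + (251/(65 - 1*(-69)) - 205/14)*(7 - 1*182) = -1/637 + (251/(65 + 69) - 205*1/14)*(7 - 182) = -1/637 + (251/134 - 205/14)*(-175) = -1/637 - 5989/469*(-175) = -1/637 + 149725/67 = 95374758/42679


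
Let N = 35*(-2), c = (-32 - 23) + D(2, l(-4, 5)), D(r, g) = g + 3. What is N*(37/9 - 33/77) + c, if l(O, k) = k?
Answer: -2743/9 ≈ -304.78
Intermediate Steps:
D(r, g) = 3 + g
c = -47 (c = (-32 - 23) + (3 + 5) = -55 + 8 = -47)
N = -70
N*(37/9 - 33/77) + c = -70*(37/9 - 33/77) - 47 = -70*(37*(⅑) - 33*1/77) - 47 = -70*(37/9 - 3/7) - 47 = -70*232/63 - 47 = -2320/9 - 47 = -2743/9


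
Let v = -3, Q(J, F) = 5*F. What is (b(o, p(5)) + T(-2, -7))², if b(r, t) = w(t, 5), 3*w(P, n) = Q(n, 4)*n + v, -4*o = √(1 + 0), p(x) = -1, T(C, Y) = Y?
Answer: 5776/9 ≈ 641.78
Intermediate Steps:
o = -¼ (o = -√(1 + 0)/4 = -√1/4 = -¼*1 = -¼ ≈ -0.25000)
w(P, n) = -1 + 20*n/3 (w(P, n) = ((5*4)*n - 3)/3 = (20*n - 3)/3 = (-3 + 20*n)/3 = -1 + 20*n/3)
b(r, t) = 97/3 (b(r, t) = -1 + (20/3)*5 = -1 + 100/3 = 97/3)
(b(o, p(5)) + T(-2, -7))² = (97/3 - 7)² = (76/3)² = 5776/9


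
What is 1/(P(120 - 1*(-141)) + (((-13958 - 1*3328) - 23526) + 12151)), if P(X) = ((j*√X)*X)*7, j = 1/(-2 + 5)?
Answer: -28661/724652980 - 1827*√29/724652980 ≈ -5.3128e-5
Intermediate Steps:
j = ⅓ (j = 1/3 = ⅓ ≈ 0.33333)
P(X) = 7*X^(3/2)/3 (P(X) = ((√X/3)*X)*7 = (X^(3/2)/3)*7 = 7*X^(3/2)/3)
1/(P(120 - 1*(-141)) + (((-13958 - 1*3328) - 23526) + 12151)) = 1/(7*(120 - 1*(-141))^(3/2)/3 + (((-13958 - 1*3328) - 23526) + 12151)) = 1/(7*(120 + 141)^(3/2)/3 + (((-13958 - 3328) - 23526) + 12151)) = 1/(7*261^(3/2)/3 + ((-17286 - 23526) + 12151)) = 1/(7*(783*√29)/3 + (-40812 + 12151)) = 1/(1827*√29 - 28661) = 1/(-28661 + 1827*√29)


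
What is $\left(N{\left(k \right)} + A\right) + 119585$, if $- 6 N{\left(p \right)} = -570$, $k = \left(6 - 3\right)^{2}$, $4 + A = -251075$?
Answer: $-131399$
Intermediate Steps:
$A = -251079$ ($A = -4 - 251075 = -251079$)
$k = 9$ ($k = 3^{2} = 9$)
$N{\left(p \right)} = 95$ ($N{\left(p \right)} = \left(- \frac{1}{6}\right) \left(-570\right) = 95$)
$\left(N{\left(k \right)} + A\right) + 119585 = \left(95 - 251079\right) + 119585 = -250984 + 119585 = -131399$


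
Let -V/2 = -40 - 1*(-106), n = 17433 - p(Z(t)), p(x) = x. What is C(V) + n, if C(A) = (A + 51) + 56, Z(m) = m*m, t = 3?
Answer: 17399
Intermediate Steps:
Z(m) = m²
n = 17424 (n = 17433 - 1*3² = 17433 - 1*9 = 17433 - 9 = 17424)
V = -132 (V = -2*(-40 - 1*(-106)) = -2*(-40 + 106) = -2*66 = -132)
C(A) = 107 + A (C(A) = (51 + A) + 56 = 107 + A)
C(V) + n = (107 - 132) + 17424 = -25 + 17424 = 17399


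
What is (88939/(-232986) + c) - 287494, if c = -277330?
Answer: -131596173403/232986 ≈ -5.6482e+5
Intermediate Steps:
(88939/(-232986) + c) - 287494 = (88939/(-232986) - 277330) - 287494 = (88939*(-1/232986) - 277330) - 287494 = (-88939/232986 - 277330) - 287494 = -64614096319/232986 - 287494 = -131596173403/232986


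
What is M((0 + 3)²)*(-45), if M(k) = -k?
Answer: 405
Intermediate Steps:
M((0 + 3)²)*(-45) = -(0 + 3)²*(-45) = -1*3²*(-45) = -1*9*(-45) = -9*(-45) = 405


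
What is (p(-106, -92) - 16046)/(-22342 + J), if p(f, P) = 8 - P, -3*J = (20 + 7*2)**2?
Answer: 23919/34091 ≈ 0.70162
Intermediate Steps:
J = -1156/3 (J = -(20 + 7*2)**2/3 = -(20 + 14)**2/3 = -1/3*34**2 = -1/3*1156 = -1156/3 ≈ -385.33)
(p(-106, -92) - 16046)/(-22342 + J) = ((8 - 1*(-92)) - 16046)/(-22342 - 1156/3) = ((8 + 92) - 16046)/(-68182/3) = (100 - 16046)*(-3/68182) = -15946*(-3/68182) = 23919/34091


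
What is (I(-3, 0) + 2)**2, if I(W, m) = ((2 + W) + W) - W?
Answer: 1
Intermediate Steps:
I(W, m) = 2 + W (I(W, m) = (2 + 2*W) - W = 2 + W)
(I(-3, 0) + 2)**2 = ((2 - 3) + 2)**2 = (-1 + 2)**2 = 1**2 = 1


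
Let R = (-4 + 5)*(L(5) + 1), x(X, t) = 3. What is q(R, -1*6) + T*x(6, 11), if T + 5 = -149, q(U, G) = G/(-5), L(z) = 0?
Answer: -2304/5 ≈ -460.80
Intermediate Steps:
R = 1 (R = (-4 + 5)*(0 + 1) = 1*1 = 1)
q(U, G) = -G/5 (q(U, G) = G*(-1/5) = -G/5)
T = -154 (T = -5 - 149 = -154)
q(R, -1*6) + T*x(6, 11) = -(-1)*6/5 - 154*3 = -1/5*(-6) - 462 = 6/5 - 462 = -2304/5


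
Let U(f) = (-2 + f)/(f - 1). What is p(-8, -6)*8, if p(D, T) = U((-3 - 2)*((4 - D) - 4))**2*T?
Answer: -84672/1681 ≈ -50.370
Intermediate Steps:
U(f) = (-2 + f)/(-1 + f)
p(D, T) = T*(-2 + 5*D)**2/(-1 + 5*D)**2 (p(D, T) = ((-2 + (-3 - 2)*((4 - D) - 4))/(-1 + (-3 - 2)*((4 - D) - 4)))**2*T = ((-2 - (-5)*D)/(-1 - (-5)*D))**2*T = ((-2 + 5*D)/(-1 + 5*D))**2*T = ((-2 + 5*D)**2/(-1 + 5*D)**2)*T = T*(-2 + 5*D)**2/(-1 + 5*D)**2)
p(-8, -6)*8 = -6*(-2 + 5*(-8))**2/(-1 + 5*(-8))**2*8 = -6*(-2 - 40)**2/(-1 - 40)**2*8 = -6*(-42)**2/(-41)**2*8 = -6*1/1681*1764*8 = -10584/1681*8 = -84672/1681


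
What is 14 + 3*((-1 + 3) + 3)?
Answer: 29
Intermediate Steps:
14 + 3*((-1 + 3) + 3) = 14 + 3*(2 + 3) = 14 + 3*5 = 14 + 15 = 29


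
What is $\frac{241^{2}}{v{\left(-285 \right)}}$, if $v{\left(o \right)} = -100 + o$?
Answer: $- \frac{58081}{385} \approx -150.86$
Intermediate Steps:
$\frac{241^{2}}{v{\left(-285 \right)}} = \frac{241^{2}}{-100 - 285} = \frac{58081}{-385} = 58081 \left(- \frac{1}{385}\right) = - \frac{58081}{385}$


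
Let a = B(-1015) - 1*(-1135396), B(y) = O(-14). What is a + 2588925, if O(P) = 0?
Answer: 3724321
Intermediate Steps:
B(y) = 0
a = 1135396 (a = 0 - 1*(-1135396) = 0 + 1135396 = 1135396)
a + 2588925 = 1135396 + 2588925 = 3724321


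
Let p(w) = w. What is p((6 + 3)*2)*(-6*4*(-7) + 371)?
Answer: 9702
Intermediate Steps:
p((6 + 3)*2)*(-6*4*(-7) + 371) = ((6 + 3)*2)*(-6*4*(-7) + 371) = (9*2)*(-24*(-7) + 371) = 18*(168 + 371) = 18*539 = 9702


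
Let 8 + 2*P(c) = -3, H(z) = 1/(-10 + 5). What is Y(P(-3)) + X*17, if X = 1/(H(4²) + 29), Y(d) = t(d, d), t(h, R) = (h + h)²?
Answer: 17509/144 ≈ 121.59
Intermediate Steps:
t(h, R) = 4*h² (t(h, R) = (2*h)² = 4*h²)
H(z) = -⅕ (H(z) = 1/(-5) = -⅕)
P(c) = -11/2 (P(c) = -4 + (½)*(-3) = -4 - 3/2 = -11/2)
Y(d) = 4*d²
X = 5/144 (X = 1/(-⅕ + 29) = 1/(144/5) = 5/144 ≈ 0.034722)
Y(P(-3)) + X*17 = 4*(-11/2)² + (5/144)*17 = 4*(121/4) + 85/144 = 121 + 85/144 = 17509/144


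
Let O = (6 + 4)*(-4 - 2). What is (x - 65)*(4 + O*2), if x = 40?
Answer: 2900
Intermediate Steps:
O = -60 (O = 10*(-6) = -60)
(x - 65)*(4 + O*2) = (40 - 65)*(4 - 60*2) = -25*(4 - 120) = -25*(-116) = 2900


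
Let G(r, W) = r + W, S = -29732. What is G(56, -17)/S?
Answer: -39/29732 ≈ -0.0013117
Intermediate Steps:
G(r, W) = W + r
G(56, -17)/S = (-17 + 56)/(-29732) = 39*(-1/29732) = -39/29732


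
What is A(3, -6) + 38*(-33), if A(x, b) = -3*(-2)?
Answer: -1248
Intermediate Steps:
A(x, b) = 6
A(3, -6) + 38*(-33) = 6 + 38*(-33) = 6 - 1254 = -1248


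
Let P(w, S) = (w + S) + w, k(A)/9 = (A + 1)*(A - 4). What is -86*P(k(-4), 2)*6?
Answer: -223944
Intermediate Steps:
k(A) = 9*(1 + A)*(-4 + A) (k(A) = 9*((A + 1)*(A - 4)) = 9*((1 + A)*(-4 + A)) = 9*(1 + A)*(-4 + A))
P(w, S) = S + 2*w (P(w, S) = (S + w) + w = S + 2*w)
-86*P(k(-4), 2)*6 = -86*(2 + 2*(-36 - 27*(-4) + 9*(-4)**2))*6 = -86*(2 + 2*(-36 + 108 + 9*16))*6 = -86*(2 + 2*(-36 + 108 + 144))*6 = -86*(2 + 2*216)*6 = -86*(2 + 432)*6 = -86*434*6 = -37324*6 = -223944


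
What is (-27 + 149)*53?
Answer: 6466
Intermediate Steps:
(-27 + 149)*53 = 122*53 = 6466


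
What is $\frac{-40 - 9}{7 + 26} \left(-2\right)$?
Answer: $\frac{98}{33} \approx 2.9697$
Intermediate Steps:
$\frac{-40 - 9}{7 + 26} \left(-2\right) = - \frac{49}{33} \left(-2\right) = \left(-49\right) \frac{1}{33} \left(-2\right) = \left(- \frac{49}{33}\right) \left(-2\right) = \frac{98}{33}$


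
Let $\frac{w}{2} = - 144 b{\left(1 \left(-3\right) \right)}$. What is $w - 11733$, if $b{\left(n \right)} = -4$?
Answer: $-10581$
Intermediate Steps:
$w = 1152$ ($w = 2 \left(\left(-144\right) \left(-4\right)\right) = 2 \cdot 576 = 1152$)
$w - 11733 = 1152 - 11733 = -10581$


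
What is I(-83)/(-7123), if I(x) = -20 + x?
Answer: 103/7123 ≈ 0.014460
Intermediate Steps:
I(-83)/(-7123) = (-20 - 83)/(-7123) = -103*(-1/7123) = 103/7123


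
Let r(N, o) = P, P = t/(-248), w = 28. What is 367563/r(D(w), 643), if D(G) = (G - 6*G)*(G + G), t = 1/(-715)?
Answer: 65176271160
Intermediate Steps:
t = -1/715 ≈ -0.0013986
D(G) = -10*G**2 (D(G) = (-5*G)*(2*G) = -10*G**2)
P = 1/177320 (P = -1/715/(-248) = -1/715*(-1/248) = 1/177320 ≈ 5.6395e-6)
r(N, o) = 1/177320
367563/r(D(w), 643) = 367563/(1/177320) = 367563*177320 = 65176271160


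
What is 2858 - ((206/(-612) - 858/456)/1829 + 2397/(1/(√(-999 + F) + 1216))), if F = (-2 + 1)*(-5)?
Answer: -61929031751335/21267612 - 2397*I*√994 ≈ -2.9119e+6 - 75572.0*I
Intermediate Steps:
F = 5 (F = -1*(-5) = 5)
2858 - ((206/(-612) - 858/456)/1829 + 2397/(1/(√(-999 + F) + 1216))) = 2858 - ((206/(-612) - 858/456)/1829 + 2397/(1/(√(-999 + 5) + 1216))) = 2858 - ((206*(-1/612) - 858*1/456)*(1/1829) + 2397/(1/(√(-994) + 1216))) = 2858 - ((-103/306 - 143/76)*(1/1829) + 2397/(1/(I*√994 + 1216))) = 2858 - (-25793/11628*1/1829 + 2397/(1/(1216 + I*√994))) = 2858 - (-25793/21267612 + 2397*(1216 + I*√994)) = 2858 - (-25793/21267612 + (2914752 + 2397*I*√994)) = 2858 - (61989814586431/21267612 + 2397*I*√994) = 2858 + (-61989814586431/21267612 - 2397*I*√994) = -61929031751335/21267612 - 2397*I*√994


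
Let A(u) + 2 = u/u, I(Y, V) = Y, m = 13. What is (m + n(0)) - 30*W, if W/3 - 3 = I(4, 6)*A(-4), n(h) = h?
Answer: 103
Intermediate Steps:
A(u) = -1 (A(u) = -2 + u/u = -2 + 1 = -1)
W = -3 (W = 9 + 3*(4*(-1)) = 9 + 3*(-4) = 9 - 12 = -3)
(m + n(0)) - 30*W = (13 + 0) - 30*(-3) = 13 + 90 = 103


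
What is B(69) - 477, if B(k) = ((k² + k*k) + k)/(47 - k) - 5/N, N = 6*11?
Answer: -30130/33 ≈ -913.03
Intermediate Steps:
N = 66
B(k) = -5/66 + (k + 2*k²)/(47 - k) (B(k) = ((k² + k*k) + k)/(47 - k) - 5/66 = ((k² + k²) + k)/(47 - k) - 5*1/66 = (2*k² + k)/(47 - k) - 5/66 = (k + 2*k²)/(47 - k) - 5/66 = -5/66 + (k + 2*k²)/(47 - k))
B(69) - 477 = (235 - 132*69² - 71*69)/(66*(-47 + 69)) - 477 = (1/66)*(235 - 132*4761 - 4899)/22 - 477 = (1/66)*(1/22)*(235 - 628452 - 4899) - 477 = (1/66)*(1/22)*(-633116) - 477 = -14389/33 - 477 = -30130/33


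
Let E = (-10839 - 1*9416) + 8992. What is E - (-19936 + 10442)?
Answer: -1769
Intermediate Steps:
E = -11263 (E = (-10839 - 9416) + 8992 = -20255 + 8992 = -11263)
E - (-19936 + 10442) = -11263 - (-19936 + 10442) = -11263 - 1*(-9494) = -11263 + 9494 = -1769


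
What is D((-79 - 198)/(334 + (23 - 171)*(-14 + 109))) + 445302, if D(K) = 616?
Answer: 445918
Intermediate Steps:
D((-79 - 198)/(334 + (23 - 171)*(-14 + 109))) + 445302 = 616 + 445302 = 445918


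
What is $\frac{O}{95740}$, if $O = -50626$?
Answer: $- \frac{25313}{47870} \approx -0.52879$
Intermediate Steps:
$\frac{O}{95740} = - \frac{50626}{95740} = \left(-50626\right) \frac{1}{95740} = - \frac{25313}{47870}$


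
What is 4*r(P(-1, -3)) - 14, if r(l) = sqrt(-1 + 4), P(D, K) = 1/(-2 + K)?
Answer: -14 + 4*sqrt(3) ≈ -7.0718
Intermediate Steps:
r(l) = sqrt(3)
4*r(P(-1, -3)) - 14 = 4*sqrt(3) - 14 = -14 + 4*sqrt(3)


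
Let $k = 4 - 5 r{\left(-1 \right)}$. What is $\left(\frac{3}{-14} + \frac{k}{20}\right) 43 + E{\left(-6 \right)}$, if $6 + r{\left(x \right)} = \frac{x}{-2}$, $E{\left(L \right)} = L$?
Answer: $\frac{14703}{280} \approx 52.511$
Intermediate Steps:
$r{\left(x \right)} = -6 - \frac{x}{2}$ ($r{\left(x \right)} = -6 + \frac{x}{-2} = -6 + x \left(- \frac{1}{2}\right) = -6 - \frac{x}{2}$)
$k = \frac{63}{2}$ ($k = 4 - 5 \left(-6 - - \frac{1}{2}\right) = 4 - 5 \left(-6 + \frac{1}{2}\right) = 4 - - \frac{55}{2} = 4 + \frac{55}{2} = \frac{63}{2} \approx 31.5$)
$\left(\frac{3}{-14} + \frac{k}{20}\right) 43 + E{\left(-6 \right)} = \left(\frac{3}{-14} + \frac{63}{2 \cdot 20}\right) 43 - 6 = \left(3 \left(- \frac{1}{14}\right) + \frac{63}{2} \cdot \frac{1}{20}\right) 43 - 6 = \left(- \frac{3}{14} + \frac{63}{40}\right) 43 - 6 = \frac{381}{280} \cdot 43 - 6 = \frac{16383}{280} - 6 = \frac{14703}{280}$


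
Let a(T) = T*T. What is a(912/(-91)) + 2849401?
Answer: 23596721425/8281 ≈ 2.8495e+6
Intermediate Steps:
a(T) = T²
a(912/(-91)) + 2849401 = (912/(-91))² + 2849401 = (912*(-1/91))² + 2849401 = (-912/91)² + 2849401 = 831744/8281 + 2849401 = 23596721425/8281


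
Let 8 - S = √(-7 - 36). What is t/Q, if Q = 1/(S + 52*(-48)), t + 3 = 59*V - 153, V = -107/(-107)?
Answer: 241336 + 97*I*√43 ≈ 2.4134e+5 + 636.07*I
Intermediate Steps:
V = 1 (V = -107*(-1/107) = 1)
S = 8 - I*√43 (S = 8 - √(-7 - 36) = 8 - √(-43) = 8 - I*√43 ≈ 8.0 - 6.5574*I)
t = -97 (t = -3 + (59*1 - 153) = -3 + (59 - 153) = -3 - 94 = -97)
Q = 1/(-2488 - I*√43) (Q = 1/((8 - I*√43) + 52*(-48)) = 1/((8 - I*√43) - 2496) = 1/(-2488 - I*√43) ≈ -0.00040193 + 1.059e-6*I)
t/Q = -97*(-I*(√43 - 2488*I)) = -(-97)*I*(√43 - 2488*I) = 97*I*(√43 - 2488*I)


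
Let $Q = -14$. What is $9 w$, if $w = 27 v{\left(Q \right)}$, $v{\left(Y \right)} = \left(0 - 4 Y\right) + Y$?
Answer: $10206$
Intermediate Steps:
$v{\left(Y \right)} = - 3 Y$ ($v{\left(Y \right)} = - 4 Y + Y = - 3 Y$)
$w = 1134$ ($w = 27 \left(\left(-3\right) \left(-14\right)\right) = 27 \cdot 42 = 1134$)
$9 w = 9 \cdot 1134 = 10206$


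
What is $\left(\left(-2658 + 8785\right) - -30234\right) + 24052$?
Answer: $60413$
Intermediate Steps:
$\left(\left(-2658 + 8785\right) - -30234\right) + 24052 = \left(6127 + 30234\right) + 24052 = 36361 + 24052 = 60413$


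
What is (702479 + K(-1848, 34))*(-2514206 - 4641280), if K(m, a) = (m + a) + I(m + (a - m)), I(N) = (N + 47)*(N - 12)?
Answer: -5026349674242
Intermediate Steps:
I(N) = (-12 + N)*(47 + N) (I(N) = (47 + N)*(-12 + N) = (-12 + N)*(47 + N))
K(m, a) = -564 + m + a**2 + 36*a (K(m, a) = (m + a) + (-564 + (m + (a - m))**2 + 35*(m + (a - m))) = (a + m) + (-564 + a**2 + 35*a) = -564 + m + a**2 + 36*a)
(702479 + K(-1848, 34))*(-2514206 - 4641280) = (702479 + (-564 - 1848 + 34**2 + 36*34))*(-2514206 - 4641280) = (702479 + (-564 - 1848 + 1156 + 1224))*(-7155486) = (702479 - 32)*(-7155486) = 702447*(-7155486) = -5026349674242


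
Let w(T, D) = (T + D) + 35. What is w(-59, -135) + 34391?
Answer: 34232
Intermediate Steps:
w(T, D) = 35 + D + T (w(T, D) = (D + T) + 35 = 35 + D + T)
w(-59, -135) + 34391 = (35 - 135 - 59) + 34391 = -159 + 34391 = 34232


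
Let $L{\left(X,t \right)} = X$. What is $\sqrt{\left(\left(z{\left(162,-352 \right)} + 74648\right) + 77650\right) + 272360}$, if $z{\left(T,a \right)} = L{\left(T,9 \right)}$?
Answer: $2 \sqrt{106205} \approx 651.78$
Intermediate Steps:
$z{\left(T,a \right)} = T$
$\sqrt{\left(\left(z{\left(162,-352 \right)} + 74648\right) + 77650\right) + 272360} = \sqrt{\left(\left(162 + 74648\right) + 77650\right) + 272360} = \sqrt{\left(74810 + 77650\right) + 272360} = \sqrt{152460 + 272360} = \sqrt{424820} = 2 \sqrt{106205}$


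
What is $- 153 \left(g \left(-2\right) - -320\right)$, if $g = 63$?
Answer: $-29682$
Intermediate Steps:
$- 153 \left(g \left(-2\right) - -320\right) = - 153 \left(63 \left(-2\right) - -320\right) = - 153 \left(-126 + 320\right) = \left(-153\right) 194 = -29682$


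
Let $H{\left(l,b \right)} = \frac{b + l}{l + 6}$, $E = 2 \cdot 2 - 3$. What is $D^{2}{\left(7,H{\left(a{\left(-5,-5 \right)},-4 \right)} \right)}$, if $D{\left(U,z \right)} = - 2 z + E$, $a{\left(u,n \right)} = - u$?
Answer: $\frac{81}{121} \approx 0.66942$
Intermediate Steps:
$E = 1$ ($E = 4 - 3 = 1$)
$H{\left(l,b \right)} = \frac{b + l}{6 + l}$
$D{\left(U,z \right)} = 1 - 2 z$ ($D{\left(U,z \right)} = - 2 z + 1 = 1 - 2 z$)
$D^{2}{\left(7,H{\left(a{\left(-5,-5 \right)},-4 \right)} \right)} = \left(1 - 2 \frac{-4 - -5}{6 - -5}\right)^{2} = \left(1 - 2 \frac{-4 + 5}{6 + 5}\right)^{2} = \left(1 - 2 \cdot \frac{1}{11} \cdot 1\right)^{2} = \left(1 - \frac{2}{11}\right)^{2} = \left(\frac{9}{11}\right)^{2} = \frac{81}{121}$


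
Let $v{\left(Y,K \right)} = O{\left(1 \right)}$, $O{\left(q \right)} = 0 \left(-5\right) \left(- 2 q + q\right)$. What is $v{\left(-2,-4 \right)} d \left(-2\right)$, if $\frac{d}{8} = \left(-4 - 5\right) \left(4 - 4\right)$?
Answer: $0$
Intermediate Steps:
$O{\left(q \right)} = 0$ ($O{\left(q \right)} = 0 \left(- q\right) = 0$)
$v{\left(Y,K \right)} = 0$
$d = 0$ ($d = 8 \left(-4 - 5\right) \left(4 - 4\right) = 8 \left(- 9 \left(4 - 4\right)\right) = 8 \left(\left(-9\right) 0\right) = 8 \cdot 0 = 0$)
$v{\left(-2,-4 \right)} d \left(-2\right) = 0 \cdot 0 \left(-2\right) = 0 \left(-2\right) = 0$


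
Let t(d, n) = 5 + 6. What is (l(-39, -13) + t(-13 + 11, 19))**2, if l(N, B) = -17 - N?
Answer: 1089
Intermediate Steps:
t(d, n) = 11
(l(-39, -13) + t(-13 + 11, 19))**2 = ((-17 - 1*(-39)) + 11)**2 = ((-17 + 39) + 11)**2 = (22 + 11)**2 = 33**2 = 1089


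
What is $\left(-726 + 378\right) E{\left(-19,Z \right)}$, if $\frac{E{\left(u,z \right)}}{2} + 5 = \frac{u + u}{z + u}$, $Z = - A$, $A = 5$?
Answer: $2378$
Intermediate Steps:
$Z = -5$ ($Z = \left(-1\right) 5 = -5$)
$E{\left(u,z \right)} = -10 + \frac{4 u}{u + z}$ ($E{\left(u,z \right)} = -10 + 2 \frac{u + u}{z + u} = -10 + 2 \frac{2 u}{u + z} = -10 + \frac{4 u}{u + z}$)
$\left(-726 + 378\right) E{\left(-19,Z \right)} = \left(-726 + 378\right) \frac{2 \left(\left(-5\right) \left(-5\right) - -57\right)}{-19 - 5} = - 348 \frac{2 \left(25 + 57\right)}{-24} = - 348 \cdot 2 \left(- \frac{1}{24}\right) 82 = \left(-348\right) \left(- \frac{41}{6}\right) = 2378$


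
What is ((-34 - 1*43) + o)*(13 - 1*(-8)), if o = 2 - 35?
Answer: -2310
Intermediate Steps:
o = -33
((-34 - 1*43) + o)*(13 - 1*(-8)) = ((-34 - 1*43) - 33)*(13 - 1*(-8)) = ((-34 - 43) - 33)*(13 + 8) = (-77 - 33)*21 = -110*21 = -2310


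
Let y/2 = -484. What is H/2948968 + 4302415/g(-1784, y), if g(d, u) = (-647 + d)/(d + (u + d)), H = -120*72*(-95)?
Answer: 4573373914080/569687 ≈ 8.0279e+6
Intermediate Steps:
H = 820800 (H = -8640*(-95) = 820800)
y = -968 (y = 2*(-484) = -968)
g(d, u) = (-647 + d)/(u + 2*d) (g(d, u) = (-647 + d)/(d + (d + u)) = (-647 + d)/(u + 2*d))
H/2948968 + 4302415/g(-1784, y) = 820800/2948968 + 4302415/(((-647 - 1784)/(-968 + 2*(-1784)))) = 820800*(1/2948968) + 4302415/((-2431/(-968 - 3568))) = 102600/368621 + 4302415/((-2431/(-4536))) = 102600/368621 + 4302415/((-1/4536*(-2431))) = 102600/368621 + 4302415/(2431/4536) = 102600/368621 + 4302415*(4536/2431) = 102600/368621 + 1501211880/187 = 4573373914080/569687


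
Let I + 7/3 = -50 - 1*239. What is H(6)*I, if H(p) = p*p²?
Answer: -62928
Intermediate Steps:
H(p) = p³
I = -874/3 (I = -7/3 + (-50 - 1*239) = -7/3 + (-50 - 239) = -7/3 - 289 = -874/3 ≈ -291.33)
H(6)*I = 6³*(-874/3) = 216*(-874/3) = -62928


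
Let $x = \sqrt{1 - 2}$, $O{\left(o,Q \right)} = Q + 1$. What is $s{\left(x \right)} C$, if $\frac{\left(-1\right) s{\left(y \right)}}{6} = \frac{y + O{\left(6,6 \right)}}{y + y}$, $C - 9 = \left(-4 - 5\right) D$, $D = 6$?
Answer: $135 - 945 i \approx 135.0 - 945.0 i$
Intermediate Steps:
$O{\left(o,Q \right)} = 1 + Q$
$x = i$ ($x = \sqrt{-1} = i \approx 1.0 i$)
$C = -45$ ($C = 9 + \left(-4 - 5\right) 6 = 9 - 54 = -45$)
$s{\left(y \right)} = - \frac{3 \left(7 + y\right)}{y}$ ($s{\left(y \right)} = - 6 \frac{y + \left(1 + 6\right)}{y + y} = - 6 \frac{y + 7}{2 y} = - 6 \left(7 + y\right) \frac{1}{2 y} = - 6 \frac{7 + y}{2 y} = - \frac{3 \left(7 + y\right)}{y}$)
$s{\left(x \right)} C = \left(-3 - \frac{21}{i}\right) \left(-45\right) = \left(-3 - 21 \left(- i\right)\right) \left(-45\right) = \left(-3 + 21 i\right) \left(-45\right) = 135 - 945 i$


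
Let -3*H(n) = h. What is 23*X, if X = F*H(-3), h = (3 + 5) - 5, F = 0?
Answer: 0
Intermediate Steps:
h = 3 (h = 8 - 5 = 3)
H(n) = -1 (H(n) = -⅓*3 = -1)
X = 0 (X = 0*(-1) = 0)
23*X = 23*0 = 0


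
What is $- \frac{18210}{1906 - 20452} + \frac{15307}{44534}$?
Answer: $\frac{182474627}{137654594} \approx 1.3256$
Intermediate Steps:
$- \frac{18210}{1906 - 20452} + \frac{15307}{44534} = - \frac{18210}{-18546} + 15307 \cdot \frac{1}{44534} = \left(-18210\right) \left(- \frac{1}{18546}\right) + \frac{15307}{44534} = \frac{3035}{3091} + \frac{15307}{44534} = \frac{182474627}{137654594}$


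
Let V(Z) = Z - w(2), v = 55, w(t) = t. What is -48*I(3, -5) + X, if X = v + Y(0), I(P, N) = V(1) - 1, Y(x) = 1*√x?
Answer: 151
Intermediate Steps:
Y(x) = √x
V(Z) = -2 + Z (V(Z) = Z - 1*2 = Z - 2 = -2 + Z)
I(P, N) = -2 (I(P, N) = (-2 + 1) - 1 = -1 - 1 = -2)
X = 55 (X = 55 + √0 = 55 + 0 = 55)
-48*I(3, -5) + X = -48*(-2) + 55 = 96 + 55 = 151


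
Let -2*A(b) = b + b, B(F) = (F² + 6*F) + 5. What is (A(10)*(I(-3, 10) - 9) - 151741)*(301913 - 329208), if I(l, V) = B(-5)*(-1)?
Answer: 4139314045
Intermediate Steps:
B(F) = 5 + F² + 6*F
A(b) = -b (A(b) = -(b + b)/2 = -b)
I(l, V) = 0 (I(l, V) = (5 + (-5)² + 6*(-5))*(-1) = (5 + 25 - 30)*(-1) = 0*(-1) = 0)
(A(10)*(I(-3, 10) - 9) - 151741)*(301913 - 329208) = ((-1*10)*(0 - 9) - 151741)*(301913 - 329208) = (-10*(-9) - 151741)*(-27295) = (90 - 151741)*(-27295) = -151651*(-27295) = 4139314045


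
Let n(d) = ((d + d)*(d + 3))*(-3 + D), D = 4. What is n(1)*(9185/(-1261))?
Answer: -73480/1261 ≈ -58.271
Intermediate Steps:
n(d) = 2*d*(3 + d) (n(d) = ((d + d)*(d + 3))*(-3 + 4) = ((2*d)*(3 + d))*1 = (2*d*(3 + d))*1 = 2*d*(3 + d))
n(1)*(9185/(-1261)) = (2*1*(3 + 1))*(9185/(-1261)) = (2*1*4)*(9185*(-1/1261)) = 8*(-9185/1261) = -73480/1261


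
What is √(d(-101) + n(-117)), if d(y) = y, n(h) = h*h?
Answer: 2*√3397 ≈ 116.57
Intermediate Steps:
n(h) = h²
√(d(-101) + n(-117)) = √(-101 + (-117)²) = √(-101 + 13689) = √13588 = 2*√3397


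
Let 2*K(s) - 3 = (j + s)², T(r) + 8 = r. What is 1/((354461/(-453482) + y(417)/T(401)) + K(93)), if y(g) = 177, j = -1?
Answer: 29703071/125738111602 ≈ 0.00023623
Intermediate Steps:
T(r) = -8 + r
K(s) = 3/2 + (-1 + s)²/2
1/((354461/(-453482) + y(417)/T(401)) + K(93)) = 1/((354461/(-453482) + 177/(-8 + 401)) + (3/2 + (-1 + 93)²/2)) = 1/((354461*(-1/453482) + 177/393) + (3/2 + (½)*92²)) = 1/((-354461/453482 + 177*(1/393)) + (3/2 + (½)*8464)) = 1/((-354461/453482 + 59/131) + (3/2 + 4232)) = 1/(-19678953/59406142 + 8467/2) = 1/(125738111602/29703071) = 29703071/125738111602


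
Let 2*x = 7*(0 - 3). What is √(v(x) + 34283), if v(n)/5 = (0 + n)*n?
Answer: √139337/2 ≈ 186.64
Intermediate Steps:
x = -21/2 (x = (7*(0 - 3))/2 = (7*(-3))/2 = (½)*(-21) = -21/2 ≈ -10.500)
v(n) = 5*n² (v(n) = 5*((0 + n)*n) = 5*(n*n) = 5*n²)
√(v(x) + 34283) = √(5*(-21/2)² + 34283) = √(5*(441/4) + 34283) = √(2205/4 + 34283) = √(139337/4) = √139337/2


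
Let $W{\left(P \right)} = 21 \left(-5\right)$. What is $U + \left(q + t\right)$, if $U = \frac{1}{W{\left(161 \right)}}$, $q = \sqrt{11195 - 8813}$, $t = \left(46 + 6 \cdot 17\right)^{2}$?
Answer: $\frac{2299919}{105} + \sqrt{2382} \approx 21953.0$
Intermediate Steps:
$W{\left(P \right)} = -105$
$t = 21904$ ($t = \left(46 + 102\right)^{2} = 148^{2} = 21904$)
$q = \sqrt{2382} \approx 48.806$
$U = - \frac{1}{105}$ ($U = \frac{1}{-105} = - \frac{1}{105} \approx -0.0095238$)
$U + \left(q + t\right) = - \frac{1}{105} + \left(\sqrt{2382} + 21904\right) = - \frac{1}{105} + \left(21904 + \sqrt{2382}\right) = \frac{2299919}{105} + \sqrt{2382}$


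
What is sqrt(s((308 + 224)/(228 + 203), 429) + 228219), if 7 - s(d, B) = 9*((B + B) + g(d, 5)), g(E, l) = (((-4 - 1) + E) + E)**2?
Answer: sqrt(40950331015)/431 ≈ 469.52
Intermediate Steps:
g(E, l) = (-5 + 2*E)**2 (g(E, l) = ((-5 + E) + E)**2 = (-5 + 2*E)**2)
s(d, B) = 7 - 18*B - 9*(-5 + 2*d)**2 (s(d, B) = 7 - 9*((B + B) + (-5 + 2*d)**2) = 7 - 9*(2*B + (-5 + 2*d)**2) = 7 - 9*((-5 + 2*d)**2 + 2*B) = 7 - (9*(-5 + 2*d)**2 + 18*B) = 7 + (-18*B - 9*(-5 + 2*d)**2) = 7 - 18*B - 9*(-5 + 2*d)**2)
sqrt(s((308 + 224)/(228 + 203), 429) + 228219) = sqrt((7 - 18*429 - 9*(-5 + 2*((308 + 224)/(228 + 203)))**2) + 228219) = sqrt((7 - 7722 - 9*(-5 + 2*(532/431))**2) + 228219) = sqrt((7 - 7722 - 9*(-5 + 1064/431)**2) + 228219) = sqrt((7 - 7722 - 9*(-1091/431)**2) + 228219) = sqrt((7 - 7722 - 9*1190281/185761) + 228219) = sqrt((7 - 7722 - 10712529/185761) + 228219) = sqrt(-1443858644/185761 + 228219) = sqrt(40950331015/185761) = sqrt(40950331015)/431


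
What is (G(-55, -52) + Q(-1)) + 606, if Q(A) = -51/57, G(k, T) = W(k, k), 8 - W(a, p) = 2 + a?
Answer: 12656/19 ≈ 666.11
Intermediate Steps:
W(a, p) = 6 - a (W(a, p) = 8 - (2 + a) = 8 + (-2 - a) = 6 - a)
G(k, T) = 6 - k
Q(A) = -17/19 (Q(A) = -51*1/57 = -17/19)
(G(-55, -52) + Q(-1)) + 606 = ((6 - 1*(-55)) - 17/19) + 606 = ((6 + 55) - 17/19) + 606 = (61 - 17/19) + 606 = 1142/19 + 606 = 12656/19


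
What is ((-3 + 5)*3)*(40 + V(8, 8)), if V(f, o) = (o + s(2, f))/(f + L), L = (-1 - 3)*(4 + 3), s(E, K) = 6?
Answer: 1179/5 ≈ 235.80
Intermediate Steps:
L = -28 (L = -4*7 = -28)
V(f, o) = (6 + o)/(-28 + f) (V(f, o) = (o + 6)/(f - 28) = (6 + o)/(-28 + f))
((-3 + 5)*3)*(40 + V(8, 8)) = ((-3 + 5)*3)*(40 + (6 + 8)/(-28 + 8)) = (2*3)*(40 + 14/(-20)) = 6*(40 - 1/20*14) = 6*(40 - 7/10) = 6*(393/10) = 1179/5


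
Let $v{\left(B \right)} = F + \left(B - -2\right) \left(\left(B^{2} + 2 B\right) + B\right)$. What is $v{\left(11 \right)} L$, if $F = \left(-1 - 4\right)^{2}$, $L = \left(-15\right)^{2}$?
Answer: $456075$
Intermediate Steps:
$L = 225$
$F = 25$ ($F = \left(-5\right)^{2} = 25$)
$v{\left(B \right)} = 25 + \left(2 + B\right) \left(B^{2} + 3 B\right)$ ($v{\left(B \right)} = 25 + \left(B - -2\right) \left(\left(B^{2} + 2 B\right) + B\right) = 25 + \left(B + 2\right) \left(B^{2} + 3 B\right) = 25 + \left(2 + B\right) \left(B^{2} + 3 B\right)$)
$v{\left(11 \right)} L = \left(25 + 11^{3} + 5 \cdot 11^{2} + 6 \cdot 11\right) 225 = \left(25 + 1331 + 5 \cdot 121 + 66\right) 225 = \left(25 + 1331 + 605 + 66\right) 225 = 2027 \cdot 225 = 456075$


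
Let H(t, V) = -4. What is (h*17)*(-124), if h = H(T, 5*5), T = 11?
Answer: 8432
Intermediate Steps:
h = -4
(h*17)*(-124) = -4*17*(-124) = -68*(-124) = 8432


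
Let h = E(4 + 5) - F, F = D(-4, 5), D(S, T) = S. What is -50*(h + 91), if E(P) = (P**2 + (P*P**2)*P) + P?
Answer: -337300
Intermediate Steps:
E(P) = P + P**2 + P**4 (E(P) = (P**2 + P**3*P) + P = (P**2 + P**4) + P = P + P**2 + P**4)
F = -4
h = 6655 (h = (4 + 5)*(1 + (4 + 5) + (4 + 5)**3) - 1*(-4) = 9*(1 + 9 + 9**3) + 4 = 9*(1 + 9 + 729) + 4 = 9*739 + 4 = 6651 + 4 = 6655)
-50*(h + 91) = -50*(6655 + 91) = -50*6746 = -337300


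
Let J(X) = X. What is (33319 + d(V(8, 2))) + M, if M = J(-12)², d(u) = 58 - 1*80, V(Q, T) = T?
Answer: 33441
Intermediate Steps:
d(u) = -22 (d(u) = 58 - 80 = -22)
M = 144 (M = (-12)² = 144)
(33319 + d(V(8, 2))) + M = (33319 - 22) + 144 = 33297 + 144 = 33441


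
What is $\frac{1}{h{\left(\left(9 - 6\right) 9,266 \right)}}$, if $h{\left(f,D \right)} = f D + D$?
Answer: $\frac{1}{7448} \approx 0.00013426$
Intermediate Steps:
$h{\left(f,D \right)} = D + D f$ ($h{\left(f,D \right)} = D f + D = D + D f$)
$\frac{1}{h{\left(\left(9 - 6\right) 9,266 \right)}} = \frac{1}{266 \left(1 + \left(9 - 6\right) 9\right)} = \frac{1}{266 \left(1 + 3 \cdot 9\right)} = \frac{1}{266 \left(1 + 27\right)} = \frac{1}{266 \cdot 28} = \frac{1}{7448}$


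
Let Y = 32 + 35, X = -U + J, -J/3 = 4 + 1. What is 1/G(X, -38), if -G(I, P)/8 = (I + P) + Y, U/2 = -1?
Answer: -1/128 ≈ -0.0078125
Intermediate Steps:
U = -2 (U = 2*(-1) = -2)
J = -15 (J = -3*(4 + 1) = -3*5 = -15)
X = -13 (X = -1*(-2) - 15 = 2 - 15 = -13)
Y = 67
G(I, P) = -536 - 8*I - 8*P (G(I, P) = -8*((I + P) + 67) = -8*(67 + I + P) = -536 - 8*I - 8*P)
1/G(X, -38) = 1/(-536 - 8*(-13) - 8*(-38)) = 1/(-536 + 104 + 304) = 1/(-128) = -1/128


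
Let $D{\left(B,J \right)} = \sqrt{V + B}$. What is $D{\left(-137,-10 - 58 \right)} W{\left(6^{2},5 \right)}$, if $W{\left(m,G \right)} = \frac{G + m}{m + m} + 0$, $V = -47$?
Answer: $\frac{41 i \sqrt{46}}{36} \approx 7.7243 i$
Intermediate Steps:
$D{\left(B,J \right)} = \sqrt{-47 + B}$
$W{\left(m,G \right)} = \frac{G + m}{2 m}$ ($W{\left(m,G \right)} = \frac{G + m}{2 m} + 0 = \frac{G + m}{2 m}$)
$D{\left(-137,-10 - 58 \right)} W{\left(6^{2},5 \right)} = \sqrt{-47 - 137} \frac{5 + 6^{2}}{2 \cdot 6^{2}} = \sqrt{-184} \frac{5 + 36}{2 \cdot 36} = 2 i \sqrt{46} \cdot \frac{1}{2} \cdot \frac{1}{36} \cdot 41 = 2 i \sqrt{46} \cdot \frac{41}{72} = \frac{41 i \sqrt{46}}{36}$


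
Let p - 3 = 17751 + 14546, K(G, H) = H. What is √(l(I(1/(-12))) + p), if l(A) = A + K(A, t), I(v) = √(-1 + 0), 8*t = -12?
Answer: √(129194 + 4*I)/2 ≈ 179.72 + 0.0027821*I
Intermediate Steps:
t = -3/2 (t = (⅛)*(-12) = -3/2 ≈ -1.5000)
I(v) = I (I(v) = √(-1) = I)
l(A) = -3/2 + A (l(A) = A - 3/2 = -3/2 + A)
p = 32300 (p = 3 + (17751 + 14546) = 3 + 32297 = 32300)
√(l(I(1/(-12))) + p) = √((-3/2 + I) + 32300) = √(64597/2 + I)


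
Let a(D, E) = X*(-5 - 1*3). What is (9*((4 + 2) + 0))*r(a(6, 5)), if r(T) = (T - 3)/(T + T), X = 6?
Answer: 459/16 ≈ 28.688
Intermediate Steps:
a(D, E) = -48 (a(D, E) = 6*(-5 - 1*3) = 6*(-5 - 3) = 6*(-8) = -48)
r(T) = (-3 + T)/(2*T) (r(T) = (-3 + T)/((2*T)) = (-3 + T)*(1/(2*T)) = (-3 + T)/(2*T))
(9*((4 + 2) + 0))*r(a(6, 5)) = (9*((4 + 2) + 0))*((1/2)*(-3 - 48)/(-48)) = (9*(6 + 0))*((1/2)*(-1/48)*(-51)) = (9*6)*(17/32) = 54*(17/32) = 459/16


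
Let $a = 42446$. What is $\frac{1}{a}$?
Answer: $\frac{1}{42446} \approx 2.3559 \cdot 10^{-5}$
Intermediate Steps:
$\frac{1}{a} = \frac{1}{42446}$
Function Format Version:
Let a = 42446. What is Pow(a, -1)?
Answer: Rational(1, 42446) ≈ 2.3559e-5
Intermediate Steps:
Pow(a, -1) = Pow(42446, -1) = Rational(1, 42446)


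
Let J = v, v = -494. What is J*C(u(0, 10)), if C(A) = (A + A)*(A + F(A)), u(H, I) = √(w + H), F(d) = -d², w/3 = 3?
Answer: 17784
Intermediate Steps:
w = 9 (w = 3*3 = 9)
u(H, I) = √(9 + H)
C(A) = 2*A*(A - A²) (C(A) = (A + A)*(A - A²) = (2*A)*(A - A²) = 2*A*(A - A²))
J = -494
J*C(u(0, 10)) = -988*(√(9 + 0))²*(1 - √(9 + 0)) = -988*(√9)²*(1 - √9) = -988*3²*(1 - 1*3) = -988*9*(1 - 3) = -988*9*(-2) = -494*(-36) = 17784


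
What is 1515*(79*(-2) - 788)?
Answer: -1433190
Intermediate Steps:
1515*(79*(-2) - 788) = 1515*(-158 - 788) = 1515*(-946) = -1433190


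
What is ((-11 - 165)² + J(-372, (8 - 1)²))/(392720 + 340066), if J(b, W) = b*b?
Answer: 84680/366393 ≈ 0.23112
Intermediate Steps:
J(b, W) = b²
((-11 - 165)² + J(-372, (8 - 1)²))/(392720 + 340066) = ((-11 - 165)² + (-372)²)/(392720 + 340066) = ((-176)² + 138384)/732786 = (30976 + 138384)*(1/732786) = 169360*(1/732786) = 84680/366393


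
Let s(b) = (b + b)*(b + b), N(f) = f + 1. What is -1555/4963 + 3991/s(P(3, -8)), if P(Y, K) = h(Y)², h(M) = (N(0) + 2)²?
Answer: -21002087/130248972 ≈ -0.16125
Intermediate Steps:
N(f) = 1 + f
h(M) = 9 (h(M) = ((1 + 0) + 2)² = (1 + 2)² = 3² = 9)
P(Y, K) = 81 (P(Y, K) = 9² = 81)
s(b) = 4*b² (s(b) = (2*b)*(2*b) = 4*b²)
-1555/4963 + 3991/s(P(3, -8)) = -1555/4963 + 3991/((4*81²)) = -1555*1/4963 + 3991/((4*6561)) = -1555/4963 + 3991/26244 = -21002087/130248972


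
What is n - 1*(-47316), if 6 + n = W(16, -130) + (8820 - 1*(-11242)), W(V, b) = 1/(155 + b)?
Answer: 1684301/25 ≈ 67372.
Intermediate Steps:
n = 501401/25 (n = -6 + (1/(155 - 130) + (8820 - 1*(-11242))) = -6 + (1/25 + (8820 + 11242)) = -6 + (1/25 + 20062) = -6 + 501551/25 = 501401/25 ≈ 20056.)
n - 1*(-47316) = 501401/25 - 1*(-47316) = 501401/25 + 47316 = 1684301/25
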